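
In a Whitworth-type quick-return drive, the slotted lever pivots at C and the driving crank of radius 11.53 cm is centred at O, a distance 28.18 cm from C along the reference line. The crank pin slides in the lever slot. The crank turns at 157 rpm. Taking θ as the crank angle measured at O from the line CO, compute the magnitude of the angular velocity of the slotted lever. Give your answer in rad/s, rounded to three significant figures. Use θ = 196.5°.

9.66

ω = 16.44 rad/s (from 157 rpm).
Crank pin A relative to C: A = (d + r cosθ, r sinθ); lever angle φ = atan2(r sinθ, d + r cosθ).
Differentiating tanφ: φ̇ = rω(d cosθ + r)/(d² + r² + 2dr cosθ).
d² + r² + 2dr cosθ = |CA|² = 0.0303983 m²;  d cosθ + r = -0.1549 m.
|ω_lever| = |0.1153·16.44·-0.1549| / 0.0303983 = 9.6593 rad/s.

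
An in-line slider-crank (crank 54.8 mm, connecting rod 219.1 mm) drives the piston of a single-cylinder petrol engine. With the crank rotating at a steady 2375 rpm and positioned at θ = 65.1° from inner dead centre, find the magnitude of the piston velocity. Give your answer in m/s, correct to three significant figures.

13.7

ω = 2π·2375/60 = 248.7 rad/s
For an in-line slider-crank, x = r cosθ + √(L² − r² sin²θ), so v = −rω sinθ·[1 + r cosθ/√(L² − r² sin²θ)].
With r = 0.0548 m, L = 0.2191 m, θ = 65.1°: √(L² − r² sin²θ) = 0.21339 m.
v = −0.0548·248.7·0.90704·[1 + 0.0548·0.42104/0.21339] = -13.699 m/s.
|v| = 13.699 m/s.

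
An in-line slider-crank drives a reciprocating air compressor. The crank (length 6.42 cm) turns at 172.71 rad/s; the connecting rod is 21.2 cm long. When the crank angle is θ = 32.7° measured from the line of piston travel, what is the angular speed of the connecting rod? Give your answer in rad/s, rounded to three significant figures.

44.6

ω = 172.7 rad/s
The rod makes angle φ with the slider axis where L sinφ = r sinθ; differentiating, L cosφ·φ̇ = r ω cosθ.
L cosφ = √(L² − r² sin²θ) = 0.20914 m.
|ω_rod| = r ω |cosθ| / √(L² − r² sin²θ) = 0.0642·172.7·0.84151/0.20914 = 44.614 rad/s.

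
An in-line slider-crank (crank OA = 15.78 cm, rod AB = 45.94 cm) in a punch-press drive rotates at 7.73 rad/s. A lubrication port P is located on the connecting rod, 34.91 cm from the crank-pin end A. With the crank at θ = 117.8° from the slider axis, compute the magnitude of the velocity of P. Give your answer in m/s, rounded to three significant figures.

ω = 7.73 rad/s.  Crank-pin speed |V_A| = rω = 1.2198 m/s, perpendicular to OA.
Rod angle: sinφ = −(r/L) sinθ ⇒ φ = -17.689°; ω_rod = −rω cosθ/√(L²−r²sin²θ) = +1.2998 rad/s.
V_P = V_A + ω_rod × AP, with AP = 0.3491 m along the rod.
Components: V_Px = −rω sinθ − a·ω_rod·sinφ = -0.94113 m/s;  V_Py = rω cosθ + a·ω_rod·cosφ = -0.13659 m/s.
|V_P| = √(V_Px² + V_Py²) = 0.95099 m/s.

0.951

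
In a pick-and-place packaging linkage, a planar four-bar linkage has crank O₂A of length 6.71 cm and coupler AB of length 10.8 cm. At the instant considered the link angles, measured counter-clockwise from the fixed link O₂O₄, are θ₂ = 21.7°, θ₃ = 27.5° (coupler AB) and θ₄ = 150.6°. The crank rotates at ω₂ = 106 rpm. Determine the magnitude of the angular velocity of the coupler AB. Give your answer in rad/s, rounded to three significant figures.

6.41

ω₂ = 11.1 rad/s (from 106 rpm).
Differentiating the loop-closure r₂e^{iθ₂}+r₃e^{iθ₃}=r₁+r₄e^{iθ₄} gives r₂ω₂e^{iθ₂}+r₃ω₃e^{iθ₃}=r₄ω₄e^{iθ₄}.
Eliminating the other unknown: ω₃ = r₂ω₂ sin(θ₄−θ₂) / [r₃ sin(θ₃−θ₄)].
Numerator sine = +0.77824; denominator sine = -0.83772.
Result = 0.0671·11.1·(+0.77824) / (0.108·(-0.83772)) = -6.4069 rad/s; magnitude 6.4069 rad/s.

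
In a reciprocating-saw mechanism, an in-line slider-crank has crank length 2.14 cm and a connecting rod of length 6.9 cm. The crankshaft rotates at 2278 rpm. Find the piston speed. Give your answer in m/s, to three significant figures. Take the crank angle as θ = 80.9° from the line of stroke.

5.30

ω = 2π·2278/60 = 238.6 rad/s
For an in-line slider-crank, x = r cosθ + √(L² − r² sin²θ), so v = −rω sinθ·[1 + r cosθ/√(L² − r² sin²θ)].
With r = 0.0214 m, L = 0.069 m, θ = 80.9°: √(L² − r² sin²θ) = 0.065685 m.
v = −0.0214·238.6·0.98741·[1 + 0.0214·0.15816/0.065685] = -5.3005 m/s.
|v| = 5.3005 m/s.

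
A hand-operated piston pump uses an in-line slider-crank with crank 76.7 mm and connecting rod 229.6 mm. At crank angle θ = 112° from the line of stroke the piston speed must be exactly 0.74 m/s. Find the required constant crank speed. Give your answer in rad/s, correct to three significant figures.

12.0

For an in-line slider-crank, |v_piston| = rω|sinθ|·[1 + r cosθ/√(L² − r² sin²θ)].
With r = 0.0767 m, L = 0.2296 m, θ = 112°: the bracketed kinematic factor |dx/dθ| = 0.061755 m.
ω = v/|dx/dθ| = 0.74/0.061755 = 11.983 rad/s.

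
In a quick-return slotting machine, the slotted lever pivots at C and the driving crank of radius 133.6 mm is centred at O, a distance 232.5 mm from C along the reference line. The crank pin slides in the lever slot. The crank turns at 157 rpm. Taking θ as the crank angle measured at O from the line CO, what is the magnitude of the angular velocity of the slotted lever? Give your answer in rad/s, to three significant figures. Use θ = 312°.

ω = 16.44 rad/s (from 157 rpm).
Crank pin A relative to C: A = (d + r cosθ, r sinθ); lever angle φ = atan2(r sinθ, d + r cosθ).
Differentiating tanφ: φ̇ = rω(d cosθ + r)/(d² + r² + 2dr cosθ).
d² + r² + 2dr cosθ = |CA|² = 0.113474 m²;  d cosθ + r = +0.28917 m.
|ω_lever| = |0.1336·16.44·+0.28917| / 0.113474 = 5.5975 rad/s.

5.60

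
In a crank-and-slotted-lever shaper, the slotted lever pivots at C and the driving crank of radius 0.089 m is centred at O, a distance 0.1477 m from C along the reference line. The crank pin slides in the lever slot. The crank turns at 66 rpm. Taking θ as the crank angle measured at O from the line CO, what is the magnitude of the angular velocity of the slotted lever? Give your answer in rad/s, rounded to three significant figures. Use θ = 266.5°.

1.75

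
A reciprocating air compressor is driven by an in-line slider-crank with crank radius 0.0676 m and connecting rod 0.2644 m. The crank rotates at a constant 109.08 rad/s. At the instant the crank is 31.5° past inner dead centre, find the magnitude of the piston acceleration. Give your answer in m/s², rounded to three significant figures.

ω = 109.1 rad/s
x(θ) = r cosθ + √(L² − r² sin²θ); with ω constant, a = ω²·d²x/dθ².
d²x/dθ² = −r cosθ − r²(cos2θ)/√u − r⁴ sin²2θ/(4u^{3/2}),  u = L² − r² sin²θ = 0.0686598 m².
Substituting r = 0.0676 m, L = 0.2644 m, θ = 31.5°: d²x/dθ² = -0.065786 m.
a = ω²·d²x/dθ² = (109.1)²·(-0.065786) = -782.76 m/s²;  |a| = 782.76 m/s².

783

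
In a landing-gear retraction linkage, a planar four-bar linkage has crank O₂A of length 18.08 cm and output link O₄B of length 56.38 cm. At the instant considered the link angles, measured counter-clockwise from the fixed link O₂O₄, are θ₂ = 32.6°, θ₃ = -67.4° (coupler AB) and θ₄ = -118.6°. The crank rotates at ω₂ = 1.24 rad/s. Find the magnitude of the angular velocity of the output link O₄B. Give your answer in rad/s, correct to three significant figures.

0.502

ω₂ = 1.24 rad/s
Differentiating the loop-closure r₂e^{iθ₂}+r₃e^{iθ₃}=r₁+r₄e^{iθ₄} gives r₂ω₂e^{iθ₂}+r₃ω₃e^{iθ₃}=r₄ω₄e^{iθ₄}.
Eliminating the other unknown: ω₄ = r₂ω₂ sin(θ₂−θ₃) / [r₄ sin(θ₄−θ₃)].
Numerator sine = +0.98481; denominator sine = -0.77934.
Result = 0.1808·1.24·(+0.98481) / (0.5638·(-0.77934)) = -0.50248 rad/s; magnitude 0.50248 rad/s.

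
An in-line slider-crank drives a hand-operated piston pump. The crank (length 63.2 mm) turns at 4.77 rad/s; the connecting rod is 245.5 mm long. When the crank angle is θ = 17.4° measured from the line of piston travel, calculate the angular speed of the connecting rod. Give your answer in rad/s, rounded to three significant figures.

1.18

ω = 4.77 rad/s
The rod makes angle φ with the slider axis where L sinφ = r sinθ; differentiating, L cosφ·φ̇ = r ω cosθ.
L cosφ = √(L² − r² sin²θ) = 0.24477 m.
|ω_rod| = r ω |cosθ| / √(L² − r² sin²θ) = 0.0632·4.77·0.95424/0.24477 = 1.1753 rad/s.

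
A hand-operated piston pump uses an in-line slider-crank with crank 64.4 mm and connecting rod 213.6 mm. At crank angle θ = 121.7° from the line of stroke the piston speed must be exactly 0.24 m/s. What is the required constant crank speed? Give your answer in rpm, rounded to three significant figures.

50.0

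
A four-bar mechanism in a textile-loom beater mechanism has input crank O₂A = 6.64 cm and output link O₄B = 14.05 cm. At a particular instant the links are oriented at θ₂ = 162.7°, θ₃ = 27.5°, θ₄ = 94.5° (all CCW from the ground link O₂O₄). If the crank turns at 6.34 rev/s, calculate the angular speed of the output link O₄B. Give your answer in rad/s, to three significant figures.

14.4

ω₂ = 39.84 rad/s (from 6.34 rev/s).
Differentiating the loop-closure r₂e^{iθ₂}+r₃e^{iθ₃}=r₁+r₄e^{iθ₄} gives r₂ω₂e^{iθ₂}+r₃ω₃e^{iθ₃}=r₄ω₄e^{iθ₄}.
Eliminating the other unknown: ω₄ = r₂ω₂ sin(θ₂−θ₃) / [r₄ sin(θ₄−θ₃)].
Numerator sine = +0.70463; denominator sine = +0.92050.
Result = 0.0664·39.84·(+0.70463) / (0.1405·(+0.92050)) = +14.411 rad/s; magnitude 14.411 rad/s.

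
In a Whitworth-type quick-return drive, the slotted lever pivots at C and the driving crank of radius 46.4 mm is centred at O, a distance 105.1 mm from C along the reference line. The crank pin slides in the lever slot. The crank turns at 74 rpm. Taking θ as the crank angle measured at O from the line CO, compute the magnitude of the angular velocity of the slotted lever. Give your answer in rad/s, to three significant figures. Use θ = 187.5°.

5.89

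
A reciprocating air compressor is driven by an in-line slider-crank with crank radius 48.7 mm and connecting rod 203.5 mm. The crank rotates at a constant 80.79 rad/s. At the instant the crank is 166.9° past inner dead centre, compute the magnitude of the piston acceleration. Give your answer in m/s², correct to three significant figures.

ω = 80.79 rad/s
x(θ) = r cosθ + √(L² − r² sin²θ); with ω constant, a = ω²·d²x/dθ².
d²x/dθ² = −r cosθ − r²(cos2θ)/√u − r⁴ sin²2θ/(4u^{3/2}),  u = L² − r² sin²θ = 0.0412904 m².
Substituting r = 0.0487 m, L = 0.2035 m, θ = 166.9°: d²x/dθ² = +0.036927 m.
a = ω²·d²x/dθ² = (80.79)²·(+0.036927) = +241.03 m/s²;  |a| = 241.03 m/s².

241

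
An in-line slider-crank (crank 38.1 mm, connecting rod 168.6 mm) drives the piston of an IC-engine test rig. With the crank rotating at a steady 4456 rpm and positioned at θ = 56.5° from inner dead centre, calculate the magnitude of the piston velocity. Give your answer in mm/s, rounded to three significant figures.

16700

ω = 2π·4456/60 = 466.6 rad/s
For an in-line slider-crank, x = r cosθ + √(L² − r² sin²θ), so v = −rω sinθ·[1 + r cosθ/√(L² − r² sin²θ)].
With r = 0.0381 m, L = 0.1686 m, θ = 56.5°: √(L² − r² sin²θ) = 0.16558 m.
v = −0.0381·466.6·0.83389·[1 + 0.0381·0.55194/0.16558] = -16.708 m/s.
|v| = 16.708 m/s = 16708 mm/s.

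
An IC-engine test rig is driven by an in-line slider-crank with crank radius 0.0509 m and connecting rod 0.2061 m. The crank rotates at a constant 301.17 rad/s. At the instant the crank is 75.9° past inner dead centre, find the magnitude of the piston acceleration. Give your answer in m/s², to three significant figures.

ω = 301.2 rad/s
x(θ) = r cosθ + √(L² − r² sin²θ); with ω constant, a = ω²·d²x/dθ².
d²x/dθ² = −r cosθ − r²(cos2θ)/√u − r⁴ sin²2θ/(4u^{3/2}),  u = L² − r² sin²θ = 0.0400402 m².
Substituting r = 0.0509 m, L = 0.2061 m, θ = 75.9°: d²x/dθ² = -0.0010361 m.
a = ω²·d²x/dθ² = (301.2)²·(-0.0010361) = -93.973 m/s²;  |a| = 93.973 m/s².

94.0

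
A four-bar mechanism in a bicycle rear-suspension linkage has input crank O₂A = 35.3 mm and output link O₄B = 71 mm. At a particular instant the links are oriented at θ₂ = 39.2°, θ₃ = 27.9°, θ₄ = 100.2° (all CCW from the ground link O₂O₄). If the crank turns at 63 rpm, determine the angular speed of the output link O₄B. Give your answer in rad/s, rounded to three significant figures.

ω₂ = 6.597 rad/s (from 63 rpm).
Differentiating the loop-closure r₂e^{iθ₂}+r₃e^{iθ₃}=r₁+r₄e^{iθ₄} gives r₂ω₂e^{iθ₂}+r₃ω₃e^{iθ₃}=r₄ω₄e^{iθ₄}.
Eliminating the other unknown: ω₄ = r₂ω₂ sin(θ₂−θ₃) / [r₄ sin(θ₄−θ₃)].
Numerator sine = +0.19595; denominator sine = +0.95266.
Result = 0.0353·6.597·(+0.19595) / (0.071·(+0.95266)) = +0.67466 rad/s; magnitude 0.67466 rad/s.

0.675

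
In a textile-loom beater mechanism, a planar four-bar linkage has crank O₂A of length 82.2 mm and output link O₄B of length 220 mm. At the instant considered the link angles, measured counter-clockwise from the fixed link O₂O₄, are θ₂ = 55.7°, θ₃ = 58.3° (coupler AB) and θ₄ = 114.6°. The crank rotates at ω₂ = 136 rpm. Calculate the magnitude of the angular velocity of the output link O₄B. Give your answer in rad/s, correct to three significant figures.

0.290

ω₂ = 14.24 rad/s (from 136 rpm).
Differentiating the loop-closure r₂e^{iθ₂}+r₃e^{iθ₃}=r₁+r₄e^{iθ₄} gives r₂ω₂e^{iθ₂}+r₃ω₃e^{iθ₃}=r₄ω₄e^{iθ₄}.
Eliminating the other unknown: ω₄ = r₂ω₂ sin(θ₂−θ₃) / [r₄ sin(θ₄−θ₃)].
Numerator sine = -0.04536; denominator sine = +0.83195.
Result = 0.0822·14.24·(-0.04536) / (0.22·(+0.83195)) = -0.29015 rad/s; magnitude 0.29015 rad/s.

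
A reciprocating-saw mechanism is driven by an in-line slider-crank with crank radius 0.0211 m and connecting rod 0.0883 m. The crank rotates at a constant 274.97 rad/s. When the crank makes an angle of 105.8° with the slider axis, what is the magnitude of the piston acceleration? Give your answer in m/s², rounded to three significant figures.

766

ω = 275 rad/s
x(θ) = r cosθ + √(L² − r² sin²θ); with ω constant, a = ω²·d²x/dθ².
d²x/dθ² = −r cosθ − r²(cos2θ)/√u − r⁴ sin²2θ/(4u^{3/2}),  u = L² − r² sin²θ = 0.00738469 m².
Substituting r = 0.0211 m, L = 0.0883 m, θ = 105.8°: d²x/dθ² = +0.010136 m.
a = ω²·d²x/dθ² = (275)²·(+0.010136) = +766.39 m/s²;  |a| = 766.39 m/s².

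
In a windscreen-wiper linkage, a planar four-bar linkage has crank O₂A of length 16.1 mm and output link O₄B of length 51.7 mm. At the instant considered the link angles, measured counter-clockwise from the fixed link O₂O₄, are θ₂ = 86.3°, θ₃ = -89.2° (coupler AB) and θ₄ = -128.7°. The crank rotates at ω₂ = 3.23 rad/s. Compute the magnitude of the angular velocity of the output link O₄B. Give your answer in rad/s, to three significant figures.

0.124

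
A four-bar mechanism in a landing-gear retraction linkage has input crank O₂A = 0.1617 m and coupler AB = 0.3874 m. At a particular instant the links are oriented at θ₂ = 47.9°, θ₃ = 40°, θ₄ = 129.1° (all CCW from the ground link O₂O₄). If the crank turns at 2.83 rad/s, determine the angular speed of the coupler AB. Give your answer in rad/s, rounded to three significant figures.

1.17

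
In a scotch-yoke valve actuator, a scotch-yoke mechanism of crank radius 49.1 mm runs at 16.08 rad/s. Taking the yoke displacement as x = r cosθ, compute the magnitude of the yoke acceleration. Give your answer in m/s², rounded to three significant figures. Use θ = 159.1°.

ω = 16.08 rad/s
x = r cosθ ⇒ ẍ = −rω² cosθ (ω constant).
|a| = rω²|cosθ| = 0.0491·(16.08)²·|cos 159.1°| = 11.86 m/s².

11.9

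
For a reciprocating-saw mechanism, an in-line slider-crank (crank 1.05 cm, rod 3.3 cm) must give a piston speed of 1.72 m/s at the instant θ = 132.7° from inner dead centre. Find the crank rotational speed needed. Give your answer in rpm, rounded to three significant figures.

2740

For an in-line slider-crank, |v_piston| = rω|sinθ|·[1 + r cosθ/√(L² − r² sin²θ)].
With r = 0.0105 m, L = 0.033 m, θ = 132.7°: the bracketed kinematic factor |dx/dθ| = 0.0060041 m.
ω = v/|dx/dθ| = 1.72/0.0060041 = 286.47 rad/s.
N = 60ω/(2π) = 2735.6 rpm.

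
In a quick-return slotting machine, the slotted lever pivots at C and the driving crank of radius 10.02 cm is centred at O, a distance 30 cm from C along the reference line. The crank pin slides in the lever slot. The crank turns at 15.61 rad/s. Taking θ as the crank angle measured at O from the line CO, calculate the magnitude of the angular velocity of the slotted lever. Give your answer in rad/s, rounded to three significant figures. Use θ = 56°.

3.14

ω = 15.61 rad/s
Crank pin A relative to C: A = (d + r cosθ, r sinθ); lever angle φ = atan2(r sinθ, d + r cosθ).
Differentiating tanφ: φ̇ = rω(d cosθ + r)/(d² + r² + 2dr cosθ).
d² + r² + 2dr cosθ = |CA|² = 0.133659 m²;  d cosθ + r = +0.26796 m.
|ω_lever| = |0.1002·15.61·+0.26796| / 0.133659 = 3.1357 rad/s.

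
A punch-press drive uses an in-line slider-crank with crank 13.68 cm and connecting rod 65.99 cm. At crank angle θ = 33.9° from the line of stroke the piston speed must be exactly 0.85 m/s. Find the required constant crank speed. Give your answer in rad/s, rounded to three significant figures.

For an in-line slider-crank, |v_piston| = rω|sinθ|·[1 + r cosθ/√(L² − r² sin²θ)].
With r = 0.1368 m, L = 0.6599 m, θ = 33.9°: the bracketed kinematic factor |dx/dθ| = 0.089517 m.
ω = v/|dx/dθ| = 0.85/0.089517 = 9.4954 rad/s.

9.50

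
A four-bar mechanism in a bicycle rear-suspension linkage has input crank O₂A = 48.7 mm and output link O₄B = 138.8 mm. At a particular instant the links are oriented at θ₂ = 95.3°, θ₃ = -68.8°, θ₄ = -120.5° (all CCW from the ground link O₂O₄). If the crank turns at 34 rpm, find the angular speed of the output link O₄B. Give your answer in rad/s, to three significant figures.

0.436

ω₂ = 3.56 rad/s (from 34 rpm).
Differentiating the loop-closure r₂e^{iθ₂}+r₃e^{iθ₃}=r₁+r₄e^{iθ₄} gives r₂ω₂e^{iθ₂}+r₃ω₃e^{iθ₃}=r₄ω₄e^{iθ₄}.
Eliminating the other unknown: ω₄ = r₂ω₂ sin(θ₂−θ₃) / [r₄ sin(θ₄−θ₃)].
Numerator sine = +0.27396; denominator sine = -0.78478.
Result = 0.0487·3.56·(+0.27396) / (0.1388·(-0.78478)) = -0.4361 rad/s; magnitude 0.4361 rad/s.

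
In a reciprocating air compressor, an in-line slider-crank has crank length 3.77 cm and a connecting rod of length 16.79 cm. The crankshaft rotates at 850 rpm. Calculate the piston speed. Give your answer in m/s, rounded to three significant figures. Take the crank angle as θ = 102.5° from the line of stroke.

ω = 2π·850/60 = 89.01 rad/s
For an in-line slider-crank, x = r cosθ + √(L² − r² sin²θ), so v = −rω sinθ·[1 + r cosθ/√(L² − r² sin²θ)].
With r = 0.0377 m, L = 0.1679 m, θ = 102.5°: √(L² − r² sin²θ) = 0.16382 m.
v = −0.0377·89.01·0.97630·[1 + 0.0377·-0.21644/0.16382] = -3.113 m/s.
|v| = 3.113 m/s.

3.11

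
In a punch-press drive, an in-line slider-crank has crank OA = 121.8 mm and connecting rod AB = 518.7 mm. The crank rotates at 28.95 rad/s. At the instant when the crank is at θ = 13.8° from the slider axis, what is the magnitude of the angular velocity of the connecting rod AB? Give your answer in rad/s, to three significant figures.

6.61

ω = 28.95 rad/s
The rod makes angle φ with the slider axis where L sinφ = r sinθ; differentiating, L cosφ·φ̇ = r ω cosθ.
L cosφ = √(L² − r² sin²θ) = 0.51789 m.
|ω_rod| = r ω |cosθ| / √(L² − r² sin²θ) = 0.1218·28.95·0.97113/0.51789 = 6.6121 rad/s.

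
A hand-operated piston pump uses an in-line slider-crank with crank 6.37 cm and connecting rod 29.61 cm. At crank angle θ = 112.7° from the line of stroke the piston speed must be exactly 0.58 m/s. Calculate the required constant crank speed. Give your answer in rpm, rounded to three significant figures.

103

For an in-line slider-crank, |v_piston| = rω|sinθ|·[1 + r cosθ/√(L² − r² sin²θ)].
With r = 0.0637 m, L = 0.2961 m, θ = 112.7°: the bracketed kinematic factor |dx/dθ| = 0.053788 m.
ω = v/|dx/dθ| = 0.58/0.053788 = 10.783 rad/s.
N = 60ω/(2π) = 102.97 rpm.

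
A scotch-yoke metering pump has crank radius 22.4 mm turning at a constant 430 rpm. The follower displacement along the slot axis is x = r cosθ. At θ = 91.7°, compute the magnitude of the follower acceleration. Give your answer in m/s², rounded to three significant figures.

ω = 45.03 rad/s (from 430 rpm).
x = r cosθ ⇒ ẍ = −rω² cosθ (ω constant).
|a| = rω²|cosθ| = 0.0224·(45.03)²·|cos 91.7°| = 1.3474 m/s².

1.35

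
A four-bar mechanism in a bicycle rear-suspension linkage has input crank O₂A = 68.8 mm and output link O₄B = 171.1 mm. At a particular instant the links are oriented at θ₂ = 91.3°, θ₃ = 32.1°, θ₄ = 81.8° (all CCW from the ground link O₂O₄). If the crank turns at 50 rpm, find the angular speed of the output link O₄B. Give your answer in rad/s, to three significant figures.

2.37

ω₂ = 5.236 rad/s (from 50 rpm).
Differentiating the loop-closure r₂e^{iθ₂}+r₃e^{iθ₃}=r₁+r₄e^{iθ₄} gives r₂ω₂e^{iθ₂}+r₃ω₃e^{iθ₃}=r₄ω₄e^{iθ₄}.
Eliminating the other unknown: ω₄ = r₂ω₂ sin(θ₂−θ₃) / [r₄ sin(θ₄−θ₃)].
Numerator sine = +0.85896; denominator sine = +0.76267.
Result = 0.0688·5.236·(+0.85896) / (0.1711·(+0.76267)) = +2.3712 rad/s; magnitude 2.3712 rad/s.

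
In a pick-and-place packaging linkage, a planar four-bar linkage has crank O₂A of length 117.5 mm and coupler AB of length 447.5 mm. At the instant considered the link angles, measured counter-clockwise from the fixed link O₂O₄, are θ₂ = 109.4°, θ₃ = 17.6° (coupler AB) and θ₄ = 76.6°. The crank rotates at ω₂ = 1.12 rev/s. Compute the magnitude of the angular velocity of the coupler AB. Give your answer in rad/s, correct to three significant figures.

1.17

ω₂ = 7.037 rad/s (from 1.12 rev/s).
Differentiating the loop-closure r₂e^{iθ₂}+r₃e^{iθ₃}=r₁+r₄e^{iθ₄} gives r₂ω₂e^{iθ₂}+r₃ω₃e^{iθ₃}=r₄ω₄e^{iθ₄}.
Eliminating the other unknown: ω₃ = r₂ω₂ sin(θ₄−θ₂) / [r₃ sin(θ₃−θ₄)].
Numerator sine = -0.54171; denominator sine = -0.85717.
Result = 0.1175·7.037·(-0.54171) / (0.4475·(-0.85717)) = +1.1677 rad/s; magnitude 1.1677 rad/s.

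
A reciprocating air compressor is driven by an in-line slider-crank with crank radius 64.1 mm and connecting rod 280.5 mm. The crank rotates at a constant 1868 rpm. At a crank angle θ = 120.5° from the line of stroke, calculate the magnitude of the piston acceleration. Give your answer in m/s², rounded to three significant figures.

ω = 2π·1868/60 = 195.6 rad/s
x(θ) = r cosθ + √(L² − r² sin²θ); with ω constant, a = ω²·d²x/dθ².
d²x/dθ² = −r cosθ − r²(cos2θ)/√u − r⁴ sin²2θ/(4u^{3/2}),  u = L² − r² sin²θ = 0.0756298 m².
Substituting r = 0.0641 m, L = 0.2805 m, θ = 120.5°: d²x/dθ² = +0.039621 m.
a = ω²·d²x/dθ² = (195.6)²·(+0.039621) = +1516.1 m/s²;  |a| = 1516.1 m/s².

1520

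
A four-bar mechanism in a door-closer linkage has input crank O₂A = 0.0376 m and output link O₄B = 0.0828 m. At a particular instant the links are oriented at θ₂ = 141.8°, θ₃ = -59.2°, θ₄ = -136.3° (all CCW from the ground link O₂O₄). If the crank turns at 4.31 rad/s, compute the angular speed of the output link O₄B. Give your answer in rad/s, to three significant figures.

ω₂ = 4.31 rad/s
Differentiating the loop-closure r₂e^{iθ₂}+r₃e^{iθ₃}=r₁+r₄e^{iθ₄} gives r₂ω₂e^{iθ₂}+r₃ω₃e^{iθ₃}=r₄ω₄e^{iθ₄}.
Eliminating the other unknown: ω₄ = r₂ω₂ sin(θ₂−θ₃) / [r₄ sin(θ₄−θ₃)].
Numerator sine = -0.35837; denominator sine = -0.97476.
Result = 0.0376·4.31·(-0.35837) / (0.0828·(-0.97476)) = +0.71956 rad/s; magnitude 0.71956 rad/s.

0.720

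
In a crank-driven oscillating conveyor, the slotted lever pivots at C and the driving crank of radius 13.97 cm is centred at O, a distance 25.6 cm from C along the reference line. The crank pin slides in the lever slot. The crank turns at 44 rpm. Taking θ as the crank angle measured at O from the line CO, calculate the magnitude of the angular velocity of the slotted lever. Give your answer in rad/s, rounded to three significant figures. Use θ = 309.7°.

1.49

ω = 4.608 rad/s (from 44 rpm).
Crank pin A relative to C: A = (d + r cosθ, r sinθ); lever angle φ = atan2(r sinθ, d + r cosθ).
Differentiating tanφ: φ̇ = rω(d cosθ + r)/(d² + r² + 2dr cosθ).
d² + r² + 2dr cosθ = |CA|² = 0.130741 m²;  d cosθ + r = +0.30322 m.
|ω_lever| = |0.1397·4.608·+0.30322| / 0.130741 = 1.4929 rad/s.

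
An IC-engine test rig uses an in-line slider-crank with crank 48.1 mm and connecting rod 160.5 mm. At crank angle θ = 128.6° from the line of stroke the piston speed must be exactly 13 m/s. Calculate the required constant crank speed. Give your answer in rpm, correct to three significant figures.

4090

For an in-line slider-crank, |v_piston| = rω|sinθ|·[1 + r cosθ/√(L² − r² sin²θ)].
With r = 0.0481 m, L = 0.1605 m, θ = 128.6°: the bracketed kinematic factor |dx/dθ| = 0.030362 m.
ω = v/|dx/dθ| = 13/0.030362 = 428.17 rad/s.
N = 60ω/(2π) = 4088.7 rpm.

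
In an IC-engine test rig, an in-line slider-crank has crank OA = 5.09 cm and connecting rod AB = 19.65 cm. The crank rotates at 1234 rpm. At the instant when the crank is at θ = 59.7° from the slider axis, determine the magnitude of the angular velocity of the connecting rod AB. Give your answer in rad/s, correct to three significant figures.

17.3

ω = 129.2 rad/s (converted from 1234 rpm).
The rod makes angle φ with the slider axis where L sinφ = r sinθ; differentiating, L cosφ·φ̇ = r ω cosθ.
L cosφ = √(L² − r² sin²θ) = 0.19152 m.
|ω_rod| = r ω |cosθ| / √(L² − r² sin²θ) = 0.0509·129.2·0.50453/0.19152 = 17.327 rad/s.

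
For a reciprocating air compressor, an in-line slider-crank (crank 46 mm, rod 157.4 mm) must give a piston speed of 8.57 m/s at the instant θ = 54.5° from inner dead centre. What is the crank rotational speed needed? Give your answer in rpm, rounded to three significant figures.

For an in-line slider-crank, |v_piston| = rω|sinθ|·[1 + r cosθ/√(L² − r² sin²θ)].
With r = 0.046 m, L = 0.1574 m, θ = 54.5°: the bracketed kinematic factor |dx/dθ| = 0.043993 m.
ω = v/|dx/dθ| = 8.57/0.043993 = 194.8 rad/s.
N = 60ω/(2π) = 1860.2 rpm.

1860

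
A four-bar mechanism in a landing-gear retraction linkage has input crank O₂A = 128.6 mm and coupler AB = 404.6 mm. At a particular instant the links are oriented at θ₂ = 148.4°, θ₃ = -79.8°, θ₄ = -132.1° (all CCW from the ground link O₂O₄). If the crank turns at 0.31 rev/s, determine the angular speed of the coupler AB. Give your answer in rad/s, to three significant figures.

0.769

ω₂ = 1.948 rad/s (from 0.31 rev/s).
Differentiating the loop-closure r₂e^{iθ₂}+r₃e^{iθ₃}=r₁+r₄e^{iθ₄} gives r₂ω₂e^{iθ₂}+r₃ω₃e^{iθ₃}=r₄ω₄e^{iθ₄}.
Eliminating the other unknown: ω₃ = r₂ω₂ sin(θ₄−θ₂) / [r₃ sin(θ₃−θ₄)].
Numerator sine = +0.98325; denominator sine = +0.79122.
Result = 0.1286·1.948·(+0.98325) / (0.4046·(+0.79122)) = +0.76935 rad/s; magnitude 0.76935 rad/s.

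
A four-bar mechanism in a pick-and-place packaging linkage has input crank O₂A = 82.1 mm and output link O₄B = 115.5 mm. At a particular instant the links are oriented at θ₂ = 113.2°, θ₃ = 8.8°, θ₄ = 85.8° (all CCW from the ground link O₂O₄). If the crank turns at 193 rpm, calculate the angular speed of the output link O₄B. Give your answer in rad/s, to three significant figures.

14.3

ω₂ = 20.21 rad/s (from 193 rpm).
Differentiating the loop-closure r₂e^{iθ₂}+r₃e^{iθ₃}=r₁+r₄e^{iθ₄} gives r₂ω₂e^{iθ₂}+r₃ω₃e^{iθ₃}=r₄ω₄e^{iθ₄}.
Eliminating the other unknown: ω₄ = r₂ω₂ sin(θ₂−θ₃) / [r₄ sin(θ₄−θ₃)].
Numerator sine = +0.96858; denominator sine = +0.97437.
Result = 0.0821·20.21·(+0.96858) / (0.1155·(+0.97437)) = +14.281 rad/s; magnitude 14.281 rad/s.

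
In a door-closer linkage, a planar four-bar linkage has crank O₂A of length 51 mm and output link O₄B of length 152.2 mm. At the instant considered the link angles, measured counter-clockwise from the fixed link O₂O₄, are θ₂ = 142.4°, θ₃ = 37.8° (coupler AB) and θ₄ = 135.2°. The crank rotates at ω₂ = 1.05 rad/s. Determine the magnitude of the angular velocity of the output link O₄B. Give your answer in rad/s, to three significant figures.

ω₂ = 1.05 rad/s
Differentiating the loop-closure r₂e^{iθ₂}+r₃e^{iθ₃}=r₁+r₄e^{iθ₄} gives r₂ω₂e^{iθ₂}+r₃ω₃e^{iθ₃}=r₄ω₄e^{iθ₄}.
Eliminating the other unknown: ω₄ = r₂ω₂ sin(θ₂−θ₃) / [r₄ sin(θ₄−θ₃)].
Numerator sine = +0.96771; denominator sine = +0.99167.
Result = 0.051·1.05·(+0.96771) / (0.1522·(+0.99167)) = +0.34334 rad/s; magnitude 0.34334 rad/s.

0.343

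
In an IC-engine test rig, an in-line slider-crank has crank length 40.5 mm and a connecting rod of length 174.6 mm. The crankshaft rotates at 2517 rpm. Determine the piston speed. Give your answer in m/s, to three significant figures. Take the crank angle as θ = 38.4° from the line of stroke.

ω = 2π·2517/60 = 263.6 rad/s
For an in-line slider-crank, x = r cosθ + √(L² − r² sin²θ), so v = −rω sinθ·[1 + r cosθ/√(L² − r² sin²θ)].
With r = 0.0405 m, L = 0.1746 m, θ = 38.4°: √(L² − r² sin²θ) = 0.17278 m.
v = −0.0405·263.6·0.62115·[1 + 0.0405·0.78369/0.17278] = -7.8488 m/s.
|v| = 7.8488 m/s.

7.85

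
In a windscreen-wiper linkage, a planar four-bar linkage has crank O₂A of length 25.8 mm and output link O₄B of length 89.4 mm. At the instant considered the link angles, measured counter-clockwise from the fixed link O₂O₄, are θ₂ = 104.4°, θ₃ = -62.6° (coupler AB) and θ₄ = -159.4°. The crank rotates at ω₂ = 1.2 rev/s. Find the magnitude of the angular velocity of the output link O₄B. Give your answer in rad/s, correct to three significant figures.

0.493

ω₂ = 7.54 rad/s (from 1.2 rev/s).
Differentiating the loop-closure r₂e^{iθ₂}+r₃e^{iθ₃}=r₁+r₄e^{iθ₄} gives r₂ω₂e^{iθ₂}+r₃ω₃e^{iθ₃}=r₄ω₄e^{iθ₄}.
Eliminating the other unknown: ω₄ = r₂ω₂ sin(θ₂−θ₃) / [r₄ sin(θ₄−θ₃)].
Numerator sine = +0.22495; denominator sine = -0.99297.
Result = 0.0258·7.54·(+0.22495) / (0.0894·(-0.99297)) = -0.49294 rad/s; magnitude 0.49294 rad/s.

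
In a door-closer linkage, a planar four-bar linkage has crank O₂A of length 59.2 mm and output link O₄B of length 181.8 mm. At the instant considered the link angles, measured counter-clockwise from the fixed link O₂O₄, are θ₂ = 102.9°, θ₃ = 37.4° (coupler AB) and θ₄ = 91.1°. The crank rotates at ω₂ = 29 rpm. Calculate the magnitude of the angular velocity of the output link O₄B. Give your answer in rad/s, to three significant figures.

1.12

ω₂ = 3.037 rad/s (from 29 rpm).
Differentiating the loop-closure r₂e^{iθ₂}+r₃e^{iθ₃}=r₁+r₄e^{iθ₄} gives r₂ω₂e^{iθ₂}+r₃ω₃e^{iθ₃}=r₄ω₄e^{iθ₄}.
Eliminating the other unknown: ω₄ = r₂ω₂ sin(θ₂−θ₃) / [r₄ sin(θ₄−θ₃)].
Numerator sine = +0.90996; denominator sine = +0.80593.
Result = 0.0592·3.037·(+0.90996) / (0.1818·(+0.80593)) = +1.1166 rad/s; magnitude 1.1166 rad/s.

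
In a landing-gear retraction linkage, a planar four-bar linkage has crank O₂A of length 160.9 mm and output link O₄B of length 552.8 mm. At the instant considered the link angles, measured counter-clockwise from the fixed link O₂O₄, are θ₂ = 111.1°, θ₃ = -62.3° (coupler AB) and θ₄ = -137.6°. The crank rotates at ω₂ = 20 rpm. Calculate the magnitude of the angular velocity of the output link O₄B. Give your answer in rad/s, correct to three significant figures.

ω₂ = 2.094 rad/s (from 20 rpm).
Differentiating the loop-closure r₂e^{iθ₂}+r₃e^{iθ₃}=r₁+r₄e^{iθ₄} gives r₂ω₂e^{iθ₂}+r₃ω₃e^{iθ₃}=r₄ω₄e^{iθ₄}.
Eliminating the other unknown: ω₄ = r₂ω₂ sin(θ₂−θ₃) / [r₄ sin(θ₄−θ₃)].
Numerator sine = +0.11494; denominator sine = -0.96727.
Result = 0.1609·2.094·(+0.11494) / (0.5528·(-0.96727)) = -0.072437 rad/s; magnitude 0.072437 rad/s.

0.0724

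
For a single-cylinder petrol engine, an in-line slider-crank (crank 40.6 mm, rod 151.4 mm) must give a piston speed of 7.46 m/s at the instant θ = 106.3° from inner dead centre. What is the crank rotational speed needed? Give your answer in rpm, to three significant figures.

1980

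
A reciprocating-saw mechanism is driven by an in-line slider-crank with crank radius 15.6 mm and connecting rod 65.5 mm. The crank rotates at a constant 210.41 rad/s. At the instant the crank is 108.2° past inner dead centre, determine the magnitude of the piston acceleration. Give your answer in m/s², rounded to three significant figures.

ω = 210.4 rad/s
x(θ) = r cosθ + √(L² − r² sin²θ); with ω constant, a = ω²·d²x/dθ².
d²x/dθ² = −r cosθ − r²(cos2θ)/√u − r⁴ sin²2θ/(4u^{3/2}),  u = L² − r² sin²θ = 0.00407063 m².
Substituting r = 0.0156 m, L = 0.0655 m, θ = 108.2°: d²x/dθ² = +0.0079225 m.
a = ω²·d²x/dθ² = (210.4)²·(+0.0079225) = +350.75 m/s²;  |a| = 350.75 m/s².

351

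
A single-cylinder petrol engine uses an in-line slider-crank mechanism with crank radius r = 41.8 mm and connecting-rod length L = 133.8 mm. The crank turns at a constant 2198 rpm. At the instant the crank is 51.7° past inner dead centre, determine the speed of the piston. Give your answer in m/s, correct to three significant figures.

ω = 2π·2198/60 = 230.2 rad/s
For an in-line slider-crank, x = r cosθ + √(L² − r² sin²θ), so v = −rω sinθ·[1 + r cosθ/√(L² − r² sin²θ)].
With r = 0.0418 m, L = 0.1338 m, θ = 51.7°: √(L² − r² sin²θ) = 0.12972 m.
v = −0.0418·230.2·0.78478·[1 + 0.0418·0.61978/0.12972] = -9.0585 m/s.
|v| = 9.0585 m/s.

9.06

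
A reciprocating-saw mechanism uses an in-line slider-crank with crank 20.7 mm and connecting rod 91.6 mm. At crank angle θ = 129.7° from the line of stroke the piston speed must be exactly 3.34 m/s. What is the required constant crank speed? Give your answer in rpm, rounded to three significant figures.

For an in-line slider-crank, |v_piston| = rω|sinθ|·[1 + r cosθ/√(L² − r² sin²θ)].
With r = 0.0207 m, L = 0.0916 m, θ = 129.7°: the bracketed kinematic factor |dx/dθ| = 0.013592 m.
ω = v/|dx/dθ| = 3.34/0.013592 = 245.73 rad/s.
N = 60ω/(2π) = 2346.6 rpm.

2350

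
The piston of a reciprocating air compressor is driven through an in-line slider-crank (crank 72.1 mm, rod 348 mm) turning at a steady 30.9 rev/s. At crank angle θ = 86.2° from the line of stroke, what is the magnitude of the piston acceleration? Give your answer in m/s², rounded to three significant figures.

390

ω = 2π·30.9 = 194.2 rad/s
x(θ) = r cosθ + √(L² − r² sin²θ); with ω constant, a = ω²·d²x/dθ².
d²x/dθ² = −r cosθ − r²(cos2θ)/√u − r⁴ sin²2θ/(4u^{3/2}),  u = L² − r² sin²θ = 0.115928 m².
Substituting r = 0.0721 m, L = 0.348 m, θ = 86.2°: d²x/dθ² = +0.010352 m.
a = ω²·d²x/dθ² = (194.2)²·(+0.010352) = +390.22 m/s²;  |a| = 390.22 m/s².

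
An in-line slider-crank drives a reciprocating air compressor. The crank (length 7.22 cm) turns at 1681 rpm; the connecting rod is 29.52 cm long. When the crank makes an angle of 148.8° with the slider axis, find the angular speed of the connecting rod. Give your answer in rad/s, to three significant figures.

37.1

ω = 176 rad/s (converted from 1681 rpm).
The rod makes angle φ with the slider axis where L sinφ = r sinθ; differentiating, L cosφ·φ̇ = r ω cosθ.
L cosφ = √(L² − r² sin²θ) = 0.29282 m.
|ω_rod| = r ω |cosθ| / √(L² − r² sin²θ) = 0.0722·176·0.85536/0.29282 = 37.126 rad/s.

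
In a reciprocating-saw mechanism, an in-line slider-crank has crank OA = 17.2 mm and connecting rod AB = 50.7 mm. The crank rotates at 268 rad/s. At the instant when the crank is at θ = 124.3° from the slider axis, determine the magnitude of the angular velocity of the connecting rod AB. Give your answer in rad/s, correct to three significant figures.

53.4

ω = 268 rad/s
The rod makes angle φ with the slider axis where L sinφ = r sinθ; differentiating, L cosφ·φ̇ = r ω cosθ.
L cosφ = √(L² − r² sin²θ) = 0.048668 m.
|ω_rod| = r ω |cosθ| / √(L² − r² sin²θ) = 0.0172·268·0.56353/0.048668 = 53.374 rad/s.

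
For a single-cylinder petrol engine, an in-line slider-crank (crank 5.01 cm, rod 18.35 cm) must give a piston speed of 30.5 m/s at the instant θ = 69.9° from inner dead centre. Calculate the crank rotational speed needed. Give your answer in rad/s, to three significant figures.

591

For an in-line slider-crank, |v_piston| = rω|sinθ|·[1 + r cosθ/√(L² − r² sin²θ)].
With r = 0.0501 m, L = 0.1835 m, θ = 69.9°: the bracketed kinematic factor |dx/dθ| = 0.051616 m.
ω = v/|dx/dθ| = 30.5/0.051616 = 590.9 rad/s.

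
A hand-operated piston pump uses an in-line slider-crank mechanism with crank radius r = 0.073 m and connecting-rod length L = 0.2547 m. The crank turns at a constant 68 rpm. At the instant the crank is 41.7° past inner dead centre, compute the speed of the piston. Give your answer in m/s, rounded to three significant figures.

0.421

ω = 2π·68/60 = 7.121 rad/s
For an in-line slider-crank, x = r cosθ + √(L² − r² sin²θ), so v = −rω sinθ·[1 + r cosθ/√(L² − r² sin²θ)].
With r = 0.073 m, L = 0.2547 m, θ = 41.7°: √(L² − r² sin²θ) = 0.25003 m.
v = −0.073·7.121·0.66523·[1 + 0.073·0.74664/0.25003] = -0.42119 m/s.
|v| = 0.42119 m/s.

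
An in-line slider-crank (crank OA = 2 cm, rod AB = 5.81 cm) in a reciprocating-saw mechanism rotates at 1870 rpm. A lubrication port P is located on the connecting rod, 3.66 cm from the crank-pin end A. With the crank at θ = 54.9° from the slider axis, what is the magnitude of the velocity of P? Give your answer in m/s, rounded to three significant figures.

3.72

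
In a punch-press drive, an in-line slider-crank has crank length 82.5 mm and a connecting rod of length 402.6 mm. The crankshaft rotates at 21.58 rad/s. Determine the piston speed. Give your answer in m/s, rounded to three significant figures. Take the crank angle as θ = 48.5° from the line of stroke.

ω = 21.58 rad/s
For an in-line slider-crank, x = r cosθ + √(L² − r² sin²θ), so v = −rω sinθ·[1 + r cosθ/√(L² − r² sin²θ)].
With r = 0.0825 m, L = 0.4026 m, θ = 48.5°: √(L² − r² sin²θ) = 0.39783 m.
v = −0.0825·21.58·0.74896·[1 + 0.0825·0.66262/0.39783] = -1.5166 m/s.
|v| = 1.5166 m/s.

1.52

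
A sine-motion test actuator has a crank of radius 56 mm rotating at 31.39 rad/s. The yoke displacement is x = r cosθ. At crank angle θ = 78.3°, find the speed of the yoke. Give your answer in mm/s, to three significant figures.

1720

ω = 31.39 rad/s
x = r cosθ ⇒ ẋ = −rω sinθ.
|v| = rω|sinθ| = 0.056·31.39·|sin 78.3°| = 1.7213 m/s = 1721.3 mm/s.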